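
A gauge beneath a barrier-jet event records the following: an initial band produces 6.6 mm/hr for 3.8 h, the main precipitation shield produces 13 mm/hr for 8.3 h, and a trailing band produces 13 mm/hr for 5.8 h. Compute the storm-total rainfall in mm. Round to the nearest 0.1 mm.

total ≈ 208.4 mm

Total = Σ Rᵢ Δtᵢ = 6.6 × 3.8 + 13 × 8.3 + 13 × 5.8
      = 25.08 + 107.9 + 75.4 = 208.4 mm.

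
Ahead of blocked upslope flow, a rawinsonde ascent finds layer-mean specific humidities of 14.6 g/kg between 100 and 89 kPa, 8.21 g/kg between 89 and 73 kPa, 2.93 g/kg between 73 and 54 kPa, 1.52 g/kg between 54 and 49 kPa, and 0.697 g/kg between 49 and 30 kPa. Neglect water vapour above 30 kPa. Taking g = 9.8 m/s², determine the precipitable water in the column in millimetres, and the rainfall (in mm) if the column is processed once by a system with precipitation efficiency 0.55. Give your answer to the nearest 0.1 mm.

Precipitable water is the column-integrated vapour mass per unit area: PW = (1/g) Σ q̄ Δp, with q in kg/kg and Δp in Pa (1 kg/m² of water = 1 mm).
Layer 100–89 kPa: Δp = 110 hPa = 11000 Pa, q̄ = 0.0146 kg/kg → 0.0146 × 11000 / 9.8 = 16.39 mm
Layer 89–73 kPa: Δp = 160 hPa = 16000 Pa, q̄ = 0.00821 kg/kg → 0.00821 × 16000 / 9.8 = 13.40 mm
Layer 73–54 kPa: Δp = 190 hPa = 19000 Pa, q̄ = 0.00293 kg/kg → 0.00293 × 19000 / 9.8 = 5.68 mm
Layer 54–49 kPa: Δp = 50 hPa = 5000 Pa, q̄ = 0.00152 kg/kg → 0.00152 × 5000 / 9.8 = 0.78 mm
Layer 49–30 kPa: Δp = 190 hPa = 19000 Pa, q̄ = 0.000697 kg/kg → 0.000697 × 19000 / 9.8 = 1.35 mm
PW = 16.39 + 13.40 + 5.68 + 0.78 + 1.35 = 37.60 ≈ 37.6 mm.
Rainfall = ε × PW = 0.55 × 37.6 = 20.7 mm.

PW ≈ 37.6 mm; rainfall ≈ 20.7 mm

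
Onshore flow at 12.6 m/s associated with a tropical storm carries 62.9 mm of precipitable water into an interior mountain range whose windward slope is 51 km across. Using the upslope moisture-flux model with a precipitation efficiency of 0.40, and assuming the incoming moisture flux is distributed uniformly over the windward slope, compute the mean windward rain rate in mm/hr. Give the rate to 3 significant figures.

Incoming column moisture flux per unit ridge length: F = V × PW = 12.6 × 62.9 = 792.54 mm·m/s.
Spread over the 51 km slope with efficiency ε = 0.40: R = ε·F/W = 0.40 × 792.54 / 51000 m = 6.216e-03 mm/s.
R = 6.216e-03 × 3600 = 22.4 mm/hr.

R ≈ 22.4 mm/hr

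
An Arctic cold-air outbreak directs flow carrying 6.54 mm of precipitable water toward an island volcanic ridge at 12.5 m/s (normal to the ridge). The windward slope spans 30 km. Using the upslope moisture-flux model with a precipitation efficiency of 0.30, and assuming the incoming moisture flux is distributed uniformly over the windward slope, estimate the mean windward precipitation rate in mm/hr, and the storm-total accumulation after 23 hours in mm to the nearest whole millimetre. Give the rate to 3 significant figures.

Incoming column moisture flux per unit ridge length: F = V × PW = 12.5 × 6.54 = 81.75 mm·m/s.
Spread over the 30 km slope with efficiency ε = 0.30: R = ε·F/W = 0.30 × 81.75 / 30000 m = 8.175e-04 mm/s.
R = 8.175e-04 × 3600 = 2.94 mm/hr.
Over 23 h: total = 2.94 × 23 = 67.62 ≈ 68 mm.

R ≈ 2.94 mm/hr; total ≈ 68 mm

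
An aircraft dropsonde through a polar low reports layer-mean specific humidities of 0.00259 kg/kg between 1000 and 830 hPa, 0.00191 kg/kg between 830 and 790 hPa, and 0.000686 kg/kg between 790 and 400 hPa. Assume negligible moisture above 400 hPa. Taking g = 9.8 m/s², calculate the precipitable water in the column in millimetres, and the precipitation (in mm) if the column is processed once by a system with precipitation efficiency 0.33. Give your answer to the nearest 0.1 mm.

PW ≈ 8.0 mm; precipitation ≈ 2.6 mm

Precipitable water is the column-integrated vapour mass per unit area: PW = (1/g) Σ q̄ Δp, with q in kg/kg and Δp in Pa (1 kg/m² of water = 1 mm).
Layer 1000–830 hPa: Δp = 170 hPa = 17000 Pa, q̄ = 0.00259 kg/kg → 0.00259 × 17000 / 9.8 = 4.49 mm
Layer 830–790 hPa: Δp = 40 hPa = 4000 Pa, q̄ = 0.00191 kg/kg → 0.00191 × 4000 / 9.8 = 0.78 mm
Layer 790–400 hPa: Δp = 390 hPa = 39000 Pa, q̄ = 0.000686 kg/kg → 0.000686 × 39000 / 9.8 = 2.73 mm
PW = 4.49 + 0.78 + 2.73 = 8.00 ≈ 8.0 mm.
Precipitation = ε × PW = 0.33 × 8.0 = 2.6 mm.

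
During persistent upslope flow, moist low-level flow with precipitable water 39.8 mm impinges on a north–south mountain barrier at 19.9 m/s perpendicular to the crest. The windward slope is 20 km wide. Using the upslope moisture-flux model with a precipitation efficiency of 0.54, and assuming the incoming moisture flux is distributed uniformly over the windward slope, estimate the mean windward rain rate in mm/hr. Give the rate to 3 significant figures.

R ≈ 77.0 mm/hr

Incoming column moisture flux per unit ridge length: F = V × PW = 19.9 × 39.8 = 792.02 mm·m/s.
Spread over the 20 km slope with efficiency ε = 0.54: R = ε·F/W = 0.54 × 792.02 / 20000 m = 2.138e-02 mm/s.
R = 2.138e-02 × 3600 = 77.0 mm/hr.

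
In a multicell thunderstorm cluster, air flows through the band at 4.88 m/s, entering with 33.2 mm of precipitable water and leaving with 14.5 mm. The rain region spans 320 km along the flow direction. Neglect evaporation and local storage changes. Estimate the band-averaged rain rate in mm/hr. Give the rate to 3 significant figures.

R ≈ 1.03 mm/hr

Column moisture flux per unit crosswind length is F = V × PW.
Inflow: F_in = 4.88 × 33.2 = 162.016 mm·m/s
Outflow: F_out = 4.88 × 14.5 = 70.76 mm·m/s
Steady-state rate R = (F_in − F_out)/L = (162.016 − 70.76) / 320000 m = 2.852e-04 mm/s.
R = 2.852e-04 × 3600 = 1.03 mm/hr.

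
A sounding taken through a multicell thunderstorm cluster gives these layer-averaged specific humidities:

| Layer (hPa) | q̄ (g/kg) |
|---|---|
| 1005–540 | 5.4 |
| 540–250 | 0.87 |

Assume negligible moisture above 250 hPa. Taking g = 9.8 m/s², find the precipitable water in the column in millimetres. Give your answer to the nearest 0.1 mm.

Precipitable water is the column-integrated vapour mass per unit area: PW = (1/g) Σ q̄ Δp, with q in kg/kg and Δp in Pa (1 kg/m² of water = 1 mm).
Layer 1005–540 hPa: Δp = 465 hPa = 46500 Pa, q̄ = 0.0054 kg/kg → 0.0054 × 46500 / 9.8 = 25.62 mm
Layer 540–250 hPa: Δp = 290 hPa = 29000 Pa, q̄ = 0.00087 kg/kg → 0.00087 × 29000 / 9.8 = 2.57 mm
PW = 25.62 + 2.57 = 28.19 ≈ 28.2 mm.

PW ≈ 28.2 mm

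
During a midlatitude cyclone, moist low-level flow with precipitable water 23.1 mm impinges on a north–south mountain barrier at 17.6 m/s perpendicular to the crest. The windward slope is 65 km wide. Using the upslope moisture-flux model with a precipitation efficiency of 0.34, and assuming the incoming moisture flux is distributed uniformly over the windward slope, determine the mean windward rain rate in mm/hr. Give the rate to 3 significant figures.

R ≈ 7.66 mm/hr

Incoming column moisture flux per unit ridge length: F = V × PW = 17.6 × 23.1 = 406.56 mm·m/s.
Spread over the 65 km slope with efficiency ε = 0.34: R = ε·F/W = 0.34 × 406.56 / 65000 m = 2.127e-03 mm/s.
R = 2.127e-03 × 3600 = 7.66 mm/hr.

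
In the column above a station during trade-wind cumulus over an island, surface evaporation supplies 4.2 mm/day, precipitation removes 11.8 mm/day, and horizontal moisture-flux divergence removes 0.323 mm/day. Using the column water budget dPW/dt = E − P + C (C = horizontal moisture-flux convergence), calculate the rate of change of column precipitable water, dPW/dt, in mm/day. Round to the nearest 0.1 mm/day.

dPW/dt ≈ -7.9 mm/day

dPW/dt = E − P + C = 4.2 − 11.8 + (-0.323) = -7.9 mm/day.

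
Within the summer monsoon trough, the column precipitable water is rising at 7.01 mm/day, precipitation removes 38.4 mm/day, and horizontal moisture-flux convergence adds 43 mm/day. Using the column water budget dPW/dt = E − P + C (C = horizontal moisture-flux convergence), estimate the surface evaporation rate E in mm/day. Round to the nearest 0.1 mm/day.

E ≈ 2.4 mm/day

dPW/dt = +7.01 mm/day.
E = dPW/dt + P − C = (+7.01) + 38.4 − (43) = 2.4 mm/day.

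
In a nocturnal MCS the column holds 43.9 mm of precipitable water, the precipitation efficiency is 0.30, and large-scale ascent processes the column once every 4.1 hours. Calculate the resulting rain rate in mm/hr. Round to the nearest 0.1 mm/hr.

R ≈ 3.2 mm/hr

Each overturning extracts ε × PW = 0.30 × 43.9 = 13.17 mm.
Rate = ε·PW / τ = 13.17 / 4.1 h = 3.2 mm/hr.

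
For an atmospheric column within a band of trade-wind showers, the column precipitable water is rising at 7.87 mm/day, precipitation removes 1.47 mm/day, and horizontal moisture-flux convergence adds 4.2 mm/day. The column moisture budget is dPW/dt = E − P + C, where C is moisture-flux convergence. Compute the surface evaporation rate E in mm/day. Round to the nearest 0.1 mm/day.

dPW/dt = +7.87 mm/day.
E = dPW/dt + P − C = (+7.87) + 1.47 − (4.2) = 5.1 mm/day.

E ≈ 5.1 mm/day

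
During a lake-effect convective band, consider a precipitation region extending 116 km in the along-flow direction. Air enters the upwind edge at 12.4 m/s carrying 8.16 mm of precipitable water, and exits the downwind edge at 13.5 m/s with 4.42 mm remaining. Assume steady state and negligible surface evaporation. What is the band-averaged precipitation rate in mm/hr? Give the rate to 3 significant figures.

R ≈ 1.29 mm/hr

Column moisture flux per unit crosswind length is F = V × PW.
Inflow: F_in = 12.4 × 8.16 = 101.184 mm·m/s
Outflow: F_out = 13.5 × 4.42 = 59.67 mm·m/s
Steady-state rate R = (F_in − F_out)/L = (101.184 − 59.67) / 116000 m = 3.579e-04 mm/s.
R = 3.579e-04 × 3600 = 1.29 mm/hr.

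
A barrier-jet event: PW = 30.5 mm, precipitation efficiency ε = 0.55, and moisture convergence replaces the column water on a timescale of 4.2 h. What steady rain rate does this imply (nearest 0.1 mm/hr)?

Each overturning extracts ε × PW = 0.55 × 30.5 = 16.775 mm.
Rate = ε·PW / τ = 16.775 / 4.2 h = 4.0 mm/hr.

R ≈ 4.0 mm/hr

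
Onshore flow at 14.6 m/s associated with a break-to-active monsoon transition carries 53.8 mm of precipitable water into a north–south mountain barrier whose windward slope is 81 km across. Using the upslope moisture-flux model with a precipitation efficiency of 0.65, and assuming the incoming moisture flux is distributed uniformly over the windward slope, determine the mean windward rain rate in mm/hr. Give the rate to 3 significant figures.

R ≈ 22.7 mm/hr

Incoming column moisture flux per unit ridge length: F = V × PW = 14.6 × 53.8 = 785.48 mm·m/s.
Spread over the 81 km slope with efficiency ε = 0.65: R = ε·F/W = 0.65 × 785.48 / 81000 m = 6.303e-03 mm/s.
R = 6.303e-03 × 3600 = 22.7 mm/hr.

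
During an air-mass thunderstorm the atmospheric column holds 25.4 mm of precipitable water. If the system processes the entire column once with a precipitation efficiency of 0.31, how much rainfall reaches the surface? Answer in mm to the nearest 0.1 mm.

Rainfall = ε × PW = 0.31 × 25.4 = 7.9 mm.

rainfall ≈ 7.9 mm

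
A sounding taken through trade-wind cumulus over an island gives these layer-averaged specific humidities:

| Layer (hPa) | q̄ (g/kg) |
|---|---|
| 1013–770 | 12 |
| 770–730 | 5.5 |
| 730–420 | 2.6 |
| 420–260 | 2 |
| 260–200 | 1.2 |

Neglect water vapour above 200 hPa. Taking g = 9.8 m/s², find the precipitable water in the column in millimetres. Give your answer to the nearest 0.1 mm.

PW ≈ 44.2 mm

Precipitable water is the column-integrated vapour mass per unit area: PW = (1/g) Σ q̄ Δp, with q in kg/kg and Δp in Pa (1 kg/m² of water = 1 mm).
Layer 1013–770 hPa: Δp = 243 hPa = 24300 Pa, q̄ = 0.012 kg/kg → 0.012 × 24300 / 9.8 = 29.76 mm
Layer 770–730 hPa: Δp = 40 hPa = 4000 Pa, q̄ = 0.0055 kg/kg → 0.0055 × 4000 / 9.8 = 2.24 mm
Layer 730–420 hPa: Δp = 310 hPa = 31000 Pa, q̄ = 0.0026 kg/kg → 0.0026 × 31000 / 9.8 = 8.22 mm
Layer 420–260 hPa: Δp = 160 hPa = 16000 Pa, q̄ = 0.002 kg/kg → 0.002 × 16000 / 9.8 = 3.27 mm
Layer 260–200 hPa: Δp = 60 hPa = 6000 Pa, q̄ = 0.0012 kg/kg → 0.0012 × 6000 / 9.8 = 0.73 mm
PW = 29.76 + 2.24 + 8.22 + 3.27 + 0.73 = 44.22 ≈ 44.2 mm.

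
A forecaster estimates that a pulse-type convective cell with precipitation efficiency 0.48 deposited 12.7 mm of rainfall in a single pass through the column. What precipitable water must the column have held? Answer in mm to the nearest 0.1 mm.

PW = rainfall / ε = 12.7 / 0.48 = 26.5 mm.

PW ≈ 26.5 mm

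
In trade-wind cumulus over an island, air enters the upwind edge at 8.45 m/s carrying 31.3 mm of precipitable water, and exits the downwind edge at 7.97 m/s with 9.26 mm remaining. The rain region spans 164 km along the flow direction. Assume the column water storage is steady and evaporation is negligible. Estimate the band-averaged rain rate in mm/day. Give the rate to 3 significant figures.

Column moisture flux per unit crosswind length is F = V × PW.
Inflow: F_in = 8.45 × 31.3 = 264.485 mm·m/s
Outflow: F_out = 7.97 × 9.26 = 73.8022 mm·m/s
Steady-state rate R = (F_in − F_out)/L = (264.485 − 73.8022) / 164000 m = 1.163e-03 mm/s.
R = 1.163e-03 × 3600 × 24 = 100 mm/day.

R ≈ 100 mm/day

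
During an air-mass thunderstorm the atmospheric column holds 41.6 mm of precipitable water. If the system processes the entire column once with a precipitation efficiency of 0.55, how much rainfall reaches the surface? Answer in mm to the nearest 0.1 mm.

Rainfall = ε × PW = 0.55 × 41.6 = 22.9 mm.

rainfall ≈ 22.9 mm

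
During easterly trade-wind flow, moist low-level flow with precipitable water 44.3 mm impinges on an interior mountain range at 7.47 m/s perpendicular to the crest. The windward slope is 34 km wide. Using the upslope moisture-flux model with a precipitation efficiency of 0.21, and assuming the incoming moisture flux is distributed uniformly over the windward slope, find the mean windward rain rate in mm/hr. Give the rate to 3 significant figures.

R ≈ 7.36 mm/hr

Incoming column moisture flux per unit ridge length: F = V × PW = 7.47 × 44.3 = 330.921 mm·m/s.
Spread over the 34 km slope with efficiency ε = 0.21: R = ε·F/W = 0.21 × 330.921 / 34000 m = 2.044e-03 mm/s.
R = 2.044e-03 × 3600 = 7.36 mm/hr.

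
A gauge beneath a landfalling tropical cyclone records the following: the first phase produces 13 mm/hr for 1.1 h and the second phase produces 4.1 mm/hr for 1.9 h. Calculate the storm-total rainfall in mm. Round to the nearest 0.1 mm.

total ≈ 22.1 mm

Total = Σ Rᵢ Δtᵢ = 13 × 1.1 + 4.1 × 1.9
      = 14.3 + 7.79 = 22.1 mm.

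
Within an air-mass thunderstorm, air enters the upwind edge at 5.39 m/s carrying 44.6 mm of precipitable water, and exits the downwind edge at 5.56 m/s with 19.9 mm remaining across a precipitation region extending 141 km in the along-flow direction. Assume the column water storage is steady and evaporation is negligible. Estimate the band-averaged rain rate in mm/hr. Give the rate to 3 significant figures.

R ≈ 3.31 mm/hr

Column moisture flux per unit crosswind length is F = V × PW.
Inflow: F_in = 5.39 × 44.6 = 240.394 mm·m/s
Outflow: F_out = 5.56 × 19.9 = 110.644 mm·m/s
Steady-state rate R = (F_in − F_out)/L = (240.394 − 110.644) / 141000 m = 9.202e-04 mm/s.
R = 9.202e-04 × 3600 = 3.31 mm/hr.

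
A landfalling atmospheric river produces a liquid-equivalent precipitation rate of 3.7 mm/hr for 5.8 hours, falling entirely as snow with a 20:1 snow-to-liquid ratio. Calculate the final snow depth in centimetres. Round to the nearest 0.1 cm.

snow depth ≈ 42.9 cm

Liquid-equivalent depth = 3.7 × 5.8 = 21.46 mm.
Snow depth = 21.46 mm × 20 = 429.2 mm = 42.9 cm.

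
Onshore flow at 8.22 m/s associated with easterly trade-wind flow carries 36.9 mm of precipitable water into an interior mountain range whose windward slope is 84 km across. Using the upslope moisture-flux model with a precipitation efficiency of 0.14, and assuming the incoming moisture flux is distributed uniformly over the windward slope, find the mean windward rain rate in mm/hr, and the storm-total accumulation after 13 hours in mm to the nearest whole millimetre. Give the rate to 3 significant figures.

Incoming column moisture flux per unit ridge length: F = V × PW = 8.22 × 36.9 = 303.318 mm·m/s.
Spread over the 84 km slope with efficiency ε = 0.14: R = ε·F/W = 0.14 × 303.318 / 84000 m = 5.055e-04 mm/s.
R = 5.055e-04 × 3600 = 1.82 mm/hr.
Over 13 h: total = 1.82 × 13 = 23.66 ≈ 24 mm.

R ≈ 1.82 mm/hr; total ≈ 24 mm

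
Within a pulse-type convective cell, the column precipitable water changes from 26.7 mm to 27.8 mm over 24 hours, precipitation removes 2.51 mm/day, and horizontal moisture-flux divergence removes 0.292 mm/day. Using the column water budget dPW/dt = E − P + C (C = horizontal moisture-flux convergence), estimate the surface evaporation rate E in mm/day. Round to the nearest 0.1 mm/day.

E ≈ 3.9 mm/day

dPW/dt = (27.8 − 26.7) mm / (24/24 day) = +1.100 mm/day.
E = dPW/dt + P − C = (+1.100) + 2.51 − (-0.292) = 3.9 mm/day.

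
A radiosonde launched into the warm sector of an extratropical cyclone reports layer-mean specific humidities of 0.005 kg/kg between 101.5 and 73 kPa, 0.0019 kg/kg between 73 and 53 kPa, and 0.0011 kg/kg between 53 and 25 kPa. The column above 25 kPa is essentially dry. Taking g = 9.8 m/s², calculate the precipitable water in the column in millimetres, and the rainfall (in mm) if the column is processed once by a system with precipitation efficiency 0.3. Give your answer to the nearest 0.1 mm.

Precipitable water is the column-integrated vapour mass per unit area: PW = (1/g) Σ q̄ Δp, with q in kg/kg and Δp in Pa (1 kg/m² of water = 1 mm).
Layer 101.5–73 kPa: Δp = 285 hPa = 28500 Pa, q̄ = 0.005 kg/kg → 0.005 × 28500 / 9.8 = 14.54 mm
Layer 73–53 kPa: Δp = 200 hPa = 20000 Pa, q̄ = 0.0019 kg/kg → 0.0019 × 20000 / 9.8 = 3.88 mm
Layer 53–25 kPa: Δp = 280 hPa = 28000 Pa, q̄ = 0.0011 kg/kg → 0.0011 × 28000 / 9.8 = 3.14 mm
PW = 14.54 + 3.88 + 3.14 = 21.56 ≈ 21.6 mm.
Rainfall = ε × PW = 0.3 × 21.6 = 6.5 mm.

PW ≈ 21.6 mm; rainfall ≈ 6.5 mm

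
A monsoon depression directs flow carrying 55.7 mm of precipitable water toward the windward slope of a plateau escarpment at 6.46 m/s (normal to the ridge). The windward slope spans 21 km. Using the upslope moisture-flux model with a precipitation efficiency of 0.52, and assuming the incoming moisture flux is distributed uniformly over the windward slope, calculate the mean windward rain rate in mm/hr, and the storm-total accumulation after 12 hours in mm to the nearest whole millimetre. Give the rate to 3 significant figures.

Incoming column moisture flux per unit ridge length: F = V × PW = 6.46 × 55.7 = 359.822 mm·m/s.
Spread over the 21 km slope with efficiency ε = 0.52: R = ε·F/W = 0.52 × 359.822 / 21000 m = 8.910e-03 mm/s.
R = 8.910e-03 × 3600 = 32.1 mm/hr.
Over 12 h: total = 32.1 × 12 = 385.2 ≈ 385 mm.

R ≈ 32.1 mm/hr; total ≈ 385 mm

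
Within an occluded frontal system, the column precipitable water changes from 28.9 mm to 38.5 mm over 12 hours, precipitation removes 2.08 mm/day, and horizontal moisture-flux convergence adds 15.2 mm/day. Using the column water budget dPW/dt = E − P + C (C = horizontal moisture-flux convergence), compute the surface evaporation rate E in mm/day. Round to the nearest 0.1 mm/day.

dPW/dt = (38.5 − 28.9) mm / (12/24 day) = +19.200 mm/day.
E = dPW/dt + P − C = (+19.200) + 2.08 − (15.2) = 6.1 mm/day.

E ≈ 6.1 mm/day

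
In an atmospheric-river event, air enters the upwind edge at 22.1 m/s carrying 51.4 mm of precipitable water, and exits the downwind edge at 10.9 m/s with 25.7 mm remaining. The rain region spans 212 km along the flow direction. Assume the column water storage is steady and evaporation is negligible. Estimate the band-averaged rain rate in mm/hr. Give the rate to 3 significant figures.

R ≈ 14.5 mm/hr

Column moisture flux per unit crosswind length is F = V × PW.
Inflow: F_in = 22.1 × 51.4 = 1135.94 mm·m/s
Outflow: F_out = 10.9 × 25.7 = 280.13 mm·m/s
Steady-state rate R = (F_in − F_out)/L = (1135.94 − 280.13) / 212000 m = 4.037e-03 mm/s.
R = 4.037e-03 × 3600 = 14.5 mm/hr.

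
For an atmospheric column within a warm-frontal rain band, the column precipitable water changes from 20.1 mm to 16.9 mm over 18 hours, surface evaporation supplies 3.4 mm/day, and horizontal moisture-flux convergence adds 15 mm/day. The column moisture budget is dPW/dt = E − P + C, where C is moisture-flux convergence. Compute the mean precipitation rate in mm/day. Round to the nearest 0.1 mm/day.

dPW/dt = (16.9 − 20.1) mm / (18/24 day) = -4.267 mm/day.
P = E + C − dPW/dt = 3.4 + (15) − (-4.267) = 22.7 mm/day.

P ≈ 22.7 mm/day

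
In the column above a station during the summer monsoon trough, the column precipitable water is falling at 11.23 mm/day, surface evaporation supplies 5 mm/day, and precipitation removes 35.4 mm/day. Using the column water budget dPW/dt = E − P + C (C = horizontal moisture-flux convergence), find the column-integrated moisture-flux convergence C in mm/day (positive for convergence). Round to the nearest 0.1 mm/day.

C ≈ 19.2 mm/day

dPW/dt = -11.23 mm/day.
C = dPW/dt − E + P = (-11.23) − 5 + 35.4 = 19.2 mm/day.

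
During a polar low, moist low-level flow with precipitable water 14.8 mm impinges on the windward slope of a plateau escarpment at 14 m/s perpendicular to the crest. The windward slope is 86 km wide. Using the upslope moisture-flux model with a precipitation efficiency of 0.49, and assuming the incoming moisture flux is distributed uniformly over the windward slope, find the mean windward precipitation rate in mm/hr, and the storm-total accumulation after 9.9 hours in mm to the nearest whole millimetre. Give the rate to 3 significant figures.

Incoming column moisture flux per unit ridge length: F = V × PW = 14 × 14.8 = 207.2 mm·m/s.
Spread over the 86 km slope with efficiency ε = 0.49: R = ε·F/W = 0.49 × 207.2 / 86000 m = 1.181e-03 mm/s.
R = 1.181e-03 × 3600 = 4.25 mm/hr.
Over 9.9 h: total = 4.25 × 9.9 = 42.075 ≈ 42 mm.

R ≈ 4.25 mm/hr; total ≈ 42 mm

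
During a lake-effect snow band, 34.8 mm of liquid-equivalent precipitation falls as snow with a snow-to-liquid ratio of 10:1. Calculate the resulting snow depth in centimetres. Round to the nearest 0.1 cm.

snow depth ≈ 34.8 cm

Snow depth = liquid × ratio = 34.8 mm × 10 = 348 mm = 34.8 cm.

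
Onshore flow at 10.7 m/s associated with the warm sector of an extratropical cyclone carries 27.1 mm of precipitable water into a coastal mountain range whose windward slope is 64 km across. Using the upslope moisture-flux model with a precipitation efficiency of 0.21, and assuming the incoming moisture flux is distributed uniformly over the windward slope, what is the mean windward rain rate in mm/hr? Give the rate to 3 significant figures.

R ≈ 3.43 mm/hr

Incoming column moisture flux per unit ridge length: F = V × PW = 10.7 × 27.1 = 289.97 mm·m/s.
Spread over the 64 km slope with efficiency ε = 0.21: R = ε·F/W = 0.21 × 289.97 / 64000 m = 9.515e-04 mm/s.
R = 9.515e-04 × 3600 = 3.43 mm/hr.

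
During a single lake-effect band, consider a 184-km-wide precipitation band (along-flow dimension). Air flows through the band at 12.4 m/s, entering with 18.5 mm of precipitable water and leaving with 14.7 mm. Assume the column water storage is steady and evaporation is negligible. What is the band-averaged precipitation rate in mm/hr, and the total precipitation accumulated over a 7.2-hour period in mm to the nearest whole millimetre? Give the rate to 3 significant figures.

Column moisture flux per unit crosswind length is F = V × PW.
Inflow: F_in = 12.4 × 18.5 = 229.4 mm·m/s
Outflow: F_out = 12.4 × 14.7 = 182.28 mm·m/s
Steady-state rate R = (F_in − F_out)/L = (229.4 − 182.28) / 184000 m = 2.561e-04 mm/s.
R = 2.561e-04 × 3600 = 0.922 mm/hr.
Over 7.2 h: total = 0.922 × 7.2 = 6.6384 ≈ 7 mm.

R ≈ 0.922 mm/hr; total ≈ 7 mm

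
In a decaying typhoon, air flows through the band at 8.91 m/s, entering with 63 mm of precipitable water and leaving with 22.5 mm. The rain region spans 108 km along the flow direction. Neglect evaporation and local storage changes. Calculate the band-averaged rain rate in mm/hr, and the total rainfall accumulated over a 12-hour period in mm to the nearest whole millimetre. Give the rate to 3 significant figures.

Column moisture flux per unit crosswind length is F = V × PW.
Inflow: F_in = 8.91 × 63 = 561.33 mm·m/s
Outflow: F_out = 8.91 × 22.5 = 200.475 mm·m/s
Steady-state rate R = (F_in − F_out)/L = (561.33 − 200.475) / 108000 m = 3.341e-03 mm/s.
R = 3.341e-03 × 3600 = 12.0 mm/hr.
Over 12 h: total = 12.0 × 12 = 144 mm.

R ≈ 12.0 mm/hr; total ≈ 144 mm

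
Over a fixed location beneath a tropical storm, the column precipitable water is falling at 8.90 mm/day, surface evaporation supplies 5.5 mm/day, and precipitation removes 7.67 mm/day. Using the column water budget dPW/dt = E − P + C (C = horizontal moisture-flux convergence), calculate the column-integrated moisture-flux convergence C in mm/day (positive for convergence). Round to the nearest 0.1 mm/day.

dPW/dt = -8.90 mm/day.
C = dPW/dt − E + P = (-8.90) − 5.5 + 7.67 = -6.7 mm/day.

C ≈ -6.7 mm/day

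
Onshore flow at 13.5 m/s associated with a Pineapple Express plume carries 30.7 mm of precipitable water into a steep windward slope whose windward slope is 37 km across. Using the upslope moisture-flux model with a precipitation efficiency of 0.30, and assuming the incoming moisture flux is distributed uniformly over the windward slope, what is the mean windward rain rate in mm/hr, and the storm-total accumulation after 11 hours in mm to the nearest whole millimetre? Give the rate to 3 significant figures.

R ≈ 12.1 mm/hr; total ≈ 133 mm

Incoming column moisture flux per unit ridge length: F = V × PW = 13.5 × 30.7 = 414.45 mm·m/s.
Spread over the 37 km slope with efficiency ε = 0.30: R = ε·F/W = 0.30 × 414.45 / 37000 m = 3.360e-03 mm/s.
R = 3.360e-03 × 3600 = 12.1 mm/hr.
Over 11 h: total = 12.1 × 11 = 133.1 ≈ 133 mm.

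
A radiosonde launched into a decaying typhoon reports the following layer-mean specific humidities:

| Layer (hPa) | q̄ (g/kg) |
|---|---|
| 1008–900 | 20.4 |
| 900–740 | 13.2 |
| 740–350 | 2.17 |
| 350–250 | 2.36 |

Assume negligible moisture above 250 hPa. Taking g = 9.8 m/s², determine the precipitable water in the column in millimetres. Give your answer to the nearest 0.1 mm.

Precipitable water is the column-integrated vapour mass per unit area: PW = (1/g) Σ q̄ Δp, with q in kg/kg and Δp in Pa (1 kg/m² of water = 1 mm).
Layer 1008–900 hPa: Δp = 108 hPa = 10800 Pa, q̄ = 0.0204 kg/kg → 0.0204 × 10800 / 9.8 = 22.48 mm
Layer 900–740 hPa: Δp = 160 hPa = 16000 Pa, q̄ = 0.0132 kg/kg → 0.0132 × 16000 / 9.8 = 21.55 mm
Layer 740–350 hPa: Δp = 390 hPa = 39000 Pa, q̄ = 0.00217 kg/kg → 0.00217 × 39000 / 9.8 = 8.64 mm
Layer 350–250 hPa: Δp = 100 hPa = 10000 Pa, q̄ = 0.00236 kg/kg → 0.00236 × 10000 / 9.8 = 2.41 mm
PW = 22.48 + 21.55 + 8.64 + 2.41 = 55.08 ≈ 55.1 mm.

PW ≈ 55.1 mm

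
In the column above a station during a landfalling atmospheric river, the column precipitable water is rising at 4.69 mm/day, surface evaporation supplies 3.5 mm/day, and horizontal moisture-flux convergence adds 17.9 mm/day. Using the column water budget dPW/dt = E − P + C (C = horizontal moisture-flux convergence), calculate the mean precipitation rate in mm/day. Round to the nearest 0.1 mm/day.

P ≈ 16.7 mm/day

dPW/dt = +4.69 mm/day.
P = E + C − dPW/dt = 3.5 + (17.9) − (+4.69) = 16.7 mm/day.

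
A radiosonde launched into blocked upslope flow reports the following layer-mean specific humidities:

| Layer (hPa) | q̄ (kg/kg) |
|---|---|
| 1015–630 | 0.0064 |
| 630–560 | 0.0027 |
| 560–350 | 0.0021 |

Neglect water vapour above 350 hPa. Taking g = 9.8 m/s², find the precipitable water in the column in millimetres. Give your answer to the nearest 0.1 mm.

Precipitable water is the column-integrated vapour mass per unit area: PW = (1/g) Σ q̄ Δp, with q in kg/kg and Δp in Pa (1 kg/m² of water = 1 mm).
Layer 1015–630 hPa: Δp = 385 hPa = 38500 Pa, q̄ = 0.0064 kg/kg → 0.0064 × 38500 / 9.8 = 25.14 mm
Layer 630–560 hPa: Δp = 70 hPa = 7000 Pa, q̄ = 0.0027 kg/kg → 0.0027 × 7000 / 9.8 = 1.93 mm
Layer 560–350 hPa: Δp = 210 hPa = 21000 Pa, q̄ = 0.0021 kg/kg → 0.0021 × 21000 / 9.8 = 4.50 mm
PW = 25.14 + 1.93 + 4.50 = 31.57 ≈ 31.6 mm.

PW ≈ 31.6 mm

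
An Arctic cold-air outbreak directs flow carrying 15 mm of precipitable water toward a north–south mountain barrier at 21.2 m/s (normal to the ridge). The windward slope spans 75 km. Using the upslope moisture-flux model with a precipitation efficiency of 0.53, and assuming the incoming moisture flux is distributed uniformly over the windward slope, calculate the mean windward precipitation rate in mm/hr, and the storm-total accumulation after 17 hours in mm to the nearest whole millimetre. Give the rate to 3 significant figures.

Incoming column moisture flux per unit ridge length: F = V × PW = 21.2 × 15 = 318 mm·m/s.
Spread over the 75 km slope with efficiency ε = 0.53: R = ε·F/W = 0.53 × 318 / 75000 m = 2.247e-03 mm/s.
R = 2.247e-03 × 3600 = 8.09 mm/hr.
Over 17 h: total = 8.09 × 17 = 137.53 ≈ 138 mm.

R ≈ 8.09 mm/hr; total ≈ 138 mm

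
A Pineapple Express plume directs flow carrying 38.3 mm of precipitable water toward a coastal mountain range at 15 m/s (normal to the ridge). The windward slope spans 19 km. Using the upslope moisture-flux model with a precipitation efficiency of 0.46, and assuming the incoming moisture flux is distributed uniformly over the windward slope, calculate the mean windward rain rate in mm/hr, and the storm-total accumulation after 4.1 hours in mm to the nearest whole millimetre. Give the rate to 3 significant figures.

R ≈ 50.1 mm/hr; total ≈ 205 mm

Incoming column moisture flux per unit ridge length: F = V × PW = 15 × 38.3 = 574.5 mm·m/s.
Spread over the 19 km slope with efficiency ε = 0.46: R = ε·F/W = 0.46 × 574.5 / 19000 m = 1.391e-02 mm/s.
R = 1.391e-02 × 3600 = 50.1 mm/hr.
Over 4.1 h: total = 50.1 × 4.1 = 205.41 ≈ 205 mm.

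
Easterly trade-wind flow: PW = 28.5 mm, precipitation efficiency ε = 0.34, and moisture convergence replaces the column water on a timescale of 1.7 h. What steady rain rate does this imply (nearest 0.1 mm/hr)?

R ≈ 5.7 mm/hr

Each overturning extracts ε × PW = 0.34 × 28.5 = 9.69 mm.
Rate = ε·PW / τ = 9.69 / 1.7 h = 5.7 mm/hr.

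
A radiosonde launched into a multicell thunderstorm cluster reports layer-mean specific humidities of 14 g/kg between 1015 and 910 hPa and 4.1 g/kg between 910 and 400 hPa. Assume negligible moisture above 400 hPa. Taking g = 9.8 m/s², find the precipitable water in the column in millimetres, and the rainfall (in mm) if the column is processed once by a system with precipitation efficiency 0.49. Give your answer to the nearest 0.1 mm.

Precipitable water is the column-integrated vapour mass per unit area: PW = (1/g) Σ q̄ Δp, with q in kg/kg and Δp in Pa (1 kg/m² of water = 1 mm).
Layer 1015–910 hPa: Δp = 105 hPa = 10500 Pa, q̄ = 0.014 kg/kg → 0.014 × 10500 / 9.8 = 15.00 mm
Layer 910–400 hPa: Δp = 510 hPa = 51000 Pa, q̄ = 0.0041 kg/kg → 0.0041 × 51000 / 9.8 = 21.34 mm
PW = 15.00 + 21.34 = 36.34 ≈ 36.3 mm.
Rainfall = ε × PW = 0.49 × 36.3 = 17.8 mm.

PW ≈ 36.3 mm; rainfall ≈ 17.8 mm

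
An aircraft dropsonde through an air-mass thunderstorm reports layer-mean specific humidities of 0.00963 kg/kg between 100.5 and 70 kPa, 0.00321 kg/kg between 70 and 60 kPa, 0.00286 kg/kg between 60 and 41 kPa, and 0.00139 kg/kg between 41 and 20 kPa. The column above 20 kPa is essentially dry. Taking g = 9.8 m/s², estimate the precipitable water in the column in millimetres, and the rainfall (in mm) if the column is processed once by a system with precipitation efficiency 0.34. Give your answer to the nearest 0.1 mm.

Precipitable water is the column-integrated vapour mass per unit area: PW = (1/g) Σ q̄ Δp, with q in kg/kg and Δp in Pa (1 kg/m² of water = 1 mm).
Layer 100.5–70 kPa: Δp = 305 hPa = 30500 Pa, q̄ = 0.00963 kg/kg → 0.00963 × 30500 / 9.8 = 29.97 mm
Layer 70–60 kPa: Δp = 100 hPa = 10000 Pa, q̄ = 0.00321 kg/kg → 0.00321 × 10000 / 9.8 = 3.28 mm
Layer 60–41 kPa: Δp = 190 hPa = 19000 Pa, q̄ = 0.00286 kg/kg → 0.00286 × 19000 / 9.8 = 5.54 mm
Layer 41–20 kPa: Δp = 210 hPa = 21000 Pa, q̄ = 0.00139 kg/kg → 0.00139 × 21000 / 9.8 = 2.98 mm
PW = 29.97 + 3.28 + 5.54 + 2.98 = 41.77 ≈ 41.8 mm.
Rainfall = ε × PW = 0.34 × 41.8 = 14.2 mm.

PW ≈ 41.8 mm; rainfall ≈ 14.2 mm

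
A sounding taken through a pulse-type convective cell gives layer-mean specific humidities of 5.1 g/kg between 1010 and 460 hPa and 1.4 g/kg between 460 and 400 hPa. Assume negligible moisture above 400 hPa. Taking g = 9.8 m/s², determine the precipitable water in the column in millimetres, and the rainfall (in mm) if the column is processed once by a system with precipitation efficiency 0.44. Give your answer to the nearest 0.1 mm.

PW ≈ 29.5 mm; rainfall ≈ 13.0 mm

Precipitable water is the column-integrated vapour mass per unit area: PW = (1/g) Σ q̄ Δp, with q in kg/kg and Δp in Pa (1 kg/m² of water = 1 mm).
Layer 1010–460 hPa: Δp = 550 hPa = 55000 Pa, q̄ = 0.0051 kg/kg → 0.0051 × 55000 / 9.8 = 28.62 mm
Layer 460–400 hPa: Δp = 60 hPa = 6000 Pa, q̄ = 0.0014 kg/kg → 0.0014 × 6000 / 9.8 = 0.86 mm
PW = 28.62 + 0.86 = 29.48 ≈ 29.5 mm.
Rainfall = ε × PW = 0.44 × 29.5 = 13.0 mm.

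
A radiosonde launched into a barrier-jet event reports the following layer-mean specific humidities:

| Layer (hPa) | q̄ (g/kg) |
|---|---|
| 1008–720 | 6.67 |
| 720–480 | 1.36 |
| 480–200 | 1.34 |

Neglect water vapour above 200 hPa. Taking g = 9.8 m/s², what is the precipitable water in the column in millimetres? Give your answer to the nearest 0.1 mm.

Precipitable water is the column-integrated vapour mass per unit area: PW = (1/g) Σ q̄ Δp, with q in kg/kg and Δp in Pa (1 kg/m² of water = 1 mm).
Layer 1008–720 hPa: Δp = 288 hPa = 28800 Pa, q̄ = 0.00667 kg/kg → 0.00667 × 28800 / 9.8 = 19.60 mm
Layer 720–480 hPa: Δp = 240 hPa = 24000 Pa, q̄ = 0.00136 kg/kg → 0.00136 × 24000 / 9.8 = 3.33 mm
Layer 480–200 hPa: Δp = 280 hPa = 28000 Pa, q̄ = 0.00134 kg/kg → 0.00134 × 28000 / 9.8 = 3.83 mm
PW = 19.60 + 3.33 + 3.83 = 26.76 ≈ 26.8 mm.

PW ≈ 26.8 mm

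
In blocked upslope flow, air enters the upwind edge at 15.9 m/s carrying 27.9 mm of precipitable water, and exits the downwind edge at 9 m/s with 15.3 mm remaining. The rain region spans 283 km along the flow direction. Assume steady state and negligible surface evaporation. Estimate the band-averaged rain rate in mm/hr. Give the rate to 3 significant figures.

R ≈ 3.89 mm/hr

Column moisture flux per unit crosswind length is F = V × PW.
Inflow: F_in = 15.9 × 27.9 = 443.61 mm·m/s
Outflow: F_out = 9 × 15.3 = 137.7 mm·m/s
Steady-state rate R = (F_in − F_out)/L = (443.61 − 137.7) / 283000 m = 1.081e-03 mm/s.
R = 1.081e-03 × 3600 = 3.89 mm/hr.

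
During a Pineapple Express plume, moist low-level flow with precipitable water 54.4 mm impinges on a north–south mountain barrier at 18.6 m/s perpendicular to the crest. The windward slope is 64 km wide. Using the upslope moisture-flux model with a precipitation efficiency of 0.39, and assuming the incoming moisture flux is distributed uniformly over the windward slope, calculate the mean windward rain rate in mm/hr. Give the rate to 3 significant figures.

Incoming column moisture flux per unit ridge length: F = V × PW = 18.6 × 54.4 = 1011.84 mm·m/s.
Spread over the 64 km slope with efficiency ε = 0.39: R = ε·F/W = 0.39 × 1011.84 / 64000 m = 6.166e-03 mm/s.
R = 6.166e-03 × 3600 = 22.2 mm/hr.

R ≈ 22.2 mm/hr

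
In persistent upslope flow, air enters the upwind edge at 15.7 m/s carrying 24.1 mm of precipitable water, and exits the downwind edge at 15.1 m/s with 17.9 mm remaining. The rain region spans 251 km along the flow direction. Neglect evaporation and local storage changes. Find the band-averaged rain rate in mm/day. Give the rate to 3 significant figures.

Column moisture flux per unit crosswind length is F = V × PW.
Inflow: F_in = 15.7 × 24.1 = 378.37 mm·m/s
Outflow: F_out = 15.1 × 17.9 = 270.29 mm·m/s
Steady-state rate R = (F_in − F_out)/L = (378.37 − 270.29) / 251000 m = 4.306e-04 mm/s.
R = 4.306e-04 × 3600 × 24 = 37.2 mm/day.

R ≈ 37.2 mm/day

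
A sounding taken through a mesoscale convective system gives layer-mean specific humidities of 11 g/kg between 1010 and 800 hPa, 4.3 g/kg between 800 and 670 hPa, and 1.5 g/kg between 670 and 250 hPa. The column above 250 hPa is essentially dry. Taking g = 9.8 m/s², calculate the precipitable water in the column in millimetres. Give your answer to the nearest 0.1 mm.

PW ≈ 35.7 mm

Precipitable water is the column-integrated vapour mass per unit area: PW = (1/g) Σ q̄ Δp, with q in kg/kg and Δp in Pa (1 kg/m² of water = 1 mm).
Layer 1010–800 hPa: Δp = 210 hPa = 21000 Pa, q̄ = 0.011 kg/kg → 0.011 × 21000 / 9.8 = 23.57 mm
Layer 800–670 hPa: Δp = 130 hPa = 13000 Pa, q̄ = 0.0043 kg/kg → 0.0043 × 13000 / 9.8 = 5.70 mm
Layer 670–250 hPa: Δp = 420 hPa = 42000 Pa, q̄ = 0.0015 kg/kg → 0.0015 × 42000 / 9.8 = 6.43 mm
PW = 23.57 + 5.70 + 6.43 = 35.70 ≈ 35.7 mm.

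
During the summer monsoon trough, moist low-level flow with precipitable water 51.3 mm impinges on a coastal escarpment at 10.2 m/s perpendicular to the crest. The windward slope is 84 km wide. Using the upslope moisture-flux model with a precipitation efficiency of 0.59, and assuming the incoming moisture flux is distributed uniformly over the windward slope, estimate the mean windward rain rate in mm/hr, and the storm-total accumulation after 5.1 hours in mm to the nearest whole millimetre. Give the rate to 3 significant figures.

Incoming column moisture flux per unit ridge length: F = V × PW = 10.2 × 51.3 = 523.26 mm·m/s.
Spread over the 84 km slope with efficiency ε = 0.59: R = ε·F/W = 0.59 × 523.26 / 84000 m = 3.675e-03 mm/s.
R = 3.675e-03 × 3600 = 13.2 mm/hr.
Over 5.1 h: total = 13.2 × 5.1 = 67.32 ≈ 67 mm.

R ≈ 13.2 mm/hr; total ≈ 67 mm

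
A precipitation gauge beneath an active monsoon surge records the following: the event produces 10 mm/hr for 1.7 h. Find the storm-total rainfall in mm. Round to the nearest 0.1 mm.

Total = Σ Rᵢ Δtᵢ = 10 × 1.7
      = 17 = 17.0 mm.

total ≈ 17.0 mm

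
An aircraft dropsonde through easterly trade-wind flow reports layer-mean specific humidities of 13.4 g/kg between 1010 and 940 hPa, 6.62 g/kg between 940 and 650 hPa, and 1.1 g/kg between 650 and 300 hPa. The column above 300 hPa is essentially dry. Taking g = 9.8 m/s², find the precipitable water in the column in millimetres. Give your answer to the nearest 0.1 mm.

Precipitable water is the column-integrated vapour mass per unit area: PW = (1/g) Σ q̄ Δp, with q in kg/kg and Δp in Pa (1 kg/m² of water = 1 mm).
Layer 1010–940 hPa: Δp = 70 hPa = 7000 Pa, q̄ = 0.0134 kg/kg → 0.0134 × 7000 / 9.8 = 9.57 mm
Layer 940–650 hPa: Δp = 290 hPa = 29000 Pa, q̄ = 0.00662 kg/kg → 0.00662 × 29000 / 9.8 = 19.59 mm
Layer 650–300 hPa: Δp = 350 hPa = 35000 Pa, q̄ = 0.0011 kg/kg → 0.0011 × 35000 / 9.8 = 3.93 mm
PW = 9.57 + 19.59 + 3.93 = 33.09 ≈ 33.1 mm.

PW ≈ 33.1 mm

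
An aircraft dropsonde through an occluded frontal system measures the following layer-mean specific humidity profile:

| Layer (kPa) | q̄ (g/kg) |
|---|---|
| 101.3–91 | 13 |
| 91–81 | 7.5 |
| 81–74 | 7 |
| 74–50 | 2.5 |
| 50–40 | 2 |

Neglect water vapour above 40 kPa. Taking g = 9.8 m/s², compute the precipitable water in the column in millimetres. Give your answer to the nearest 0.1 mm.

PW ≈ 34.5 mm

Precipitable water is the column-integrated vapour mass per unit area: PW = (1/g) Σ q̄ Δp, with q in kg/kg and Δp in Pa (1 kg/m² of water = 1 mm).
Layer 101.3–91 kPa: Δp = 103 hPa = 10300 Pa, q̄ = 0.013 kg/kg → 0.013 × 10300 / 9.8 = 13.66 mm
Layer 91–81 kPa: Δp = 100 hPa = 10000 Pa, q̄ = 0.0075 kg/kg → 0.0075 × 10000 / 9.8 = 7.65 mm
Layer 81–74 kPa: Δp = 70 hPa = 7000 Pa, q̄ = 0.007 kg/kg → 0.007 × 7000 / 9.8 = 5.00 mm
Layer 74–50 kPa: Δp = 240 hPa = 24000 Pa, q̄ = 0.0025 kg/kg → 0.0025 × 24000 / 9.8 = 6.12 mm
Layer 50–40 kPa: Δp = 100 hPa = 10000 Pa, q̄ = 0.002 kg/kg → 0.002 × 10000 / 9.8 = 2.04 mm
PW = 13.66 + 7.65 + 5.00 + 6.12 + 2.04 = 34.47 ≈ 34.5 mm.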